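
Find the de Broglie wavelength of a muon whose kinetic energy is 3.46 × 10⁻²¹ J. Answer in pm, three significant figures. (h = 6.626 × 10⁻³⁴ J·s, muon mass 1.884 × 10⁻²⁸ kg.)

λ = 580 pm

p = √(2mKE) = √(2 × 1.884 × 10⁻²⁸ × 3.460 × 10⁻²¹) = 1.142 × 10⁻²⁴ kg·m/s.
λ = h/p = 6.626 × 10⁻³⁴ / 1.142 × 10⁻²⁴ = 5.80 × 10⁻¹⁰ m = 580 pm.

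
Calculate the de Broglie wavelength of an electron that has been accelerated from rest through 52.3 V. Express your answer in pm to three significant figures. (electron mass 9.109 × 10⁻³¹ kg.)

KE = eV = 1.602 × 10⁻¹⁹ × 52.30 = 8.378 × 10⁻¹⁸ J.
p = √(2mKE) = √(2 × 9.109 × 10⁻³¹ × 8.378 × 10⁻¹⁸) = 3.907 × 10⁻²⁴ kg·m/s.
λ = h/p = 6.626 × 10⁻³⁴ / 3.907 × 10⁻²⁴ = 1.70 × 10⁻¹⁰ m = 170 pm.

λ = 170 pm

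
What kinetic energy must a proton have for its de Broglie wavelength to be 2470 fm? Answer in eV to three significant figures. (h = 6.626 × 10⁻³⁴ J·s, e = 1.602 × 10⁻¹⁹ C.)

p = h/λ = 6.626 × 10⁻³⁴ / 2.470 × 10⁻¹² = 2.683 × 10⁻²² kg·m/s.
KE = p²/(2m) = (2.683 × 10⁻²²)² / (2 × 1.673 × 10⁻²⁷) = 2.151 × 10⁻¹⁷ J = 134 eV.

KE = 134 eV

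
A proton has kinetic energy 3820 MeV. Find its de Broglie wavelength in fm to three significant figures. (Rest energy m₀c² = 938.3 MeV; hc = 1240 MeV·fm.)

Total energy E = KE + m₀c² = 3820 + 938.3 = 4758.3 MeV.
(pc)² = E² − (m₀c²)² = (4758.3)² − (938.3)² = 2.176 × 10⁷ MeV², so pc = 4665 MeV.
λ = hc/(pc) = 1240 MeV·fm / 4665 MeV = 0.266 fm.

λ = 0.266 fm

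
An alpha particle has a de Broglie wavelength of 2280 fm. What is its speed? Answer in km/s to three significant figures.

p = h/λ = 6.626 × 10⁻³⁴ / 2.280 × 10⁻¹² = 2.906 × 10⁻²² kg·m/s.
v = p/m = 2.906 × 10⁻²² / 6.645 × 10⁻²⁷ = 4.37 × 10⁴ m/s = 43.7 km/s.

v = 43.7 km/s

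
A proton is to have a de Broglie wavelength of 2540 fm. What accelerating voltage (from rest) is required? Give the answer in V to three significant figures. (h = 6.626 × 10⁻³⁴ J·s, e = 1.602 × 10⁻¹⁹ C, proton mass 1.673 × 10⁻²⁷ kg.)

p = h/λ = 6.626 × 10⁻³⁴ / 2.540 × 10⁻¹² = 2.609 × 10⁻²² kg·m/s.
KE = p²/(2m) = 2.034 × 10⁻¹⁷ J.
V = KE/e = 2.034 × 10⁻¹⁷ / (1.602 × 10⁻¹⁹) = 127 V.

V = 127 V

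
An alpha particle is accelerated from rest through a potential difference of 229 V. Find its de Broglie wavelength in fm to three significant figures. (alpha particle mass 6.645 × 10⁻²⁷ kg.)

λ = 671 fm

KE = 2eV = 2 × 1.602 × 10⁻¹⁹ × 229.0 = 7.337 × 10⁻¹⁷ J.
p = √(2mKE) = √(2 × 6.645 × 10⁻²⁷ × 7.337 × 10⁻¹⁷) = 9.875 × 10⁻²² kg·m/s.
λ = h/p = 6.626 × 10⁻³⁴ / 9.875 × 10⁻²² = 6.71 × 10⁻¹³ m = 671 fm.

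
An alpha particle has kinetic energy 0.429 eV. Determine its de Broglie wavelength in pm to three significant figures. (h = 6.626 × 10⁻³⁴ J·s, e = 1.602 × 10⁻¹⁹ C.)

λ = 21.9 pm

KE = 0.429 eV = 6.873 × 10⁻²⁰ J.
p = √(2mKE) = √(2 × 6.645 × 10⁻²⁷ × 6.873 × 10⁻²⁰) = 3.022 × 10⁻²³ kg·m/s.
λ = h/p = 6.626 × 10⁻³⁴ / 3.022 × 10⁻²³ = 2.19 × 10⁻¹¹ m = 21.9 pm.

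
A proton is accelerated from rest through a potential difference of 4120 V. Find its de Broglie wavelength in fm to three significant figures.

KE = eV = 1.602 × 10⁻¹⁹ × 4120 = 6.600 × 10⁻¹⁶ J.
p = √(2mKE) = √(2 × 1.673 × 10⁻²⁷ × 6.600 × 10⁻¹⁶) = 1.486 × 10⁻²¹ kg·m/s.
λ = h/p = 6.626 × 10⁻³⁴ / 1.486 × 10⁻²¹ = 4.46 × 10⁻¹³ m = 446 fm.

λ = 446 fm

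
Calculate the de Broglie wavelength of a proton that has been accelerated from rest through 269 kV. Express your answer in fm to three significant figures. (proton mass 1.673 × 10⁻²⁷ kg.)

λ = 55.2 fm

KE = eV = 1.602 × 10⁻¹⁹ × 2.690 × 10⁵ = 4.309 × 10⁻¹⁴ J.
p = √(2mKE) = √(2 × 1.673 × 10⁻²⁷ × 4.309 × 10⁻¹⁴) = 1.201 × 10⁻²⁰ kg·m/s.
λ = h/p = 6.626 × 10⁻³⁴ / 1.201 × 10⁻²⁰ = 5.52 × 10⁻¹⁴ m = 55.2 fm.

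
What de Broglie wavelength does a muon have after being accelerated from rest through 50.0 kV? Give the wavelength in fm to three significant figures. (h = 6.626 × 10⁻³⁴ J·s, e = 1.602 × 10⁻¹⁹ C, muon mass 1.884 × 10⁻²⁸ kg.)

λ = 381 fm

KE = eV = 1.602 × 10⁻¹⁹ × 5.000 × 10⁴ = 8.010 × 10⁻¹⁵ J.
p = √(2mKE) = √(2 × 1.884 × 10⁻²⁸ × 8.010 × 10⁻¹⁵) = 1.737 × 10⁻²¹ kg·m/s.
λ = h/p = 6.626 × 10⁻³⁴ / 1.737 × 10⁻²¹ = 3.81 × 10⁻¹³ m = 381 fm.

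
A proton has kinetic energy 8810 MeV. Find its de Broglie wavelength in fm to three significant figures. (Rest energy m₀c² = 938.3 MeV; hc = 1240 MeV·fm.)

λ = 0.128 fm

Total energy E = KE + m₀c² = 8810 + 938.3 = 9748.3 MeV.
(pc)² = E² − (m₀c²)² = (9748.3)² − (938.3)² = 9.415 × 10⁷ MeV², so pc = 9703 MeV.
λ = hc/(pc) = 1240 MeV·fm / 9703 MeV = 0.128 fm.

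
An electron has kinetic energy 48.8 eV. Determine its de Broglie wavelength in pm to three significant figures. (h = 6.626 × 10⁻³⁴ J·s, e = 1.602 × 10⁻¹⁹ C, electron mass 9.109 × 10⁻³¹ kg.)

λ = 176 pm

KE = 48.8 eV = 7.818 × 10⁻¹⁸ J.
p = √(2mKE) = √(2 × 9.109 × 10⁻³¹ × 7.818 × 10⁻¹⁸) = 3.774 × 10⁻²⁴ kg·m/s.
λ = h/p = 6.626 × 10⁻³⁴ / 3.774 × 10⁻²⁴ = 1.76 × 10⁻¹⁰ m = 176 pm.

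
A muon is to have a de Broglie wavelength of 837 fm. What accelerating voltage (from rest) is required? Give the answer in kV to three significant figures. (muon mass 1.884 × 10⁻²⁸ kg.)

V = 10.4 kV

p = h/λ = 6.626 × 10⁻³⁴ / 8.370 × 10⁻¹³ = 7.916 × 10⁻²² kg·m/s.
KE = p²/(2m) = 1.663 × 10⁻¹⁵ J.
V = KE/e = 1.663 × 10⁻¹⁵ / (1.602 × 10⁻¹⁹) = 10.4 kV.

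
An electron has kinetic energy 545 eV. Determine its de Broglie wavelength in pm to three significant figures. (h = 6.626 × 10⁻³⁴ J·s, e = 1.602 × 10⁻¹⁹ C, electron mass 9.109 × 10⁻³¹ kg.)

KE = 545 eV = 8.731 × 10⁻¹⁷ J.
p = √(2mKE) = √(2 × 9.109 × 10⁻³¹ × 8.731 × 10⁻¹⁷) = 1.261 × 10⁻²³ kg·m/s.
λ = h/p = 6.626 × 10⁻³⁴ / 1.261 × 10⁻²³ = 5.25 × 10⁻¹¹ m = 52.5 pm.

λ = 52.5 pm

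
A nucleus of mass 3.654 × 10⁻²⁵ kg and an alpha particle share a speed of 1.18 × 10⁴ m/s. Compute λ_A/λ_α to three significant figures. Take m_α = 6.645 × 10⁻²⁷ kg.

λ_A/λ_α = 0.0182

At fixed v, p = mv so λ = h/(mv) ∝ 1/m.
λ_A/λ_α = m_α/m_A = 6.645 × 10⁻²⁷/3.654 × 10⁻²⁵ = 0.0182.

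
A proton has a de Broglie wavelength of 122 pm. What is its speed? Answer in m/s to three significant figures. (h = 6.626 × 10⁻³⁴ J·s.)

v = 3250 m/s

p = h/λ = 6.626 × 10⁻³⁴ / 1.220 × 10⁻¹⁰ = 5.431 × 10⁻²⁴ kg·m/s.
v = p/m = 5.431 × 10⁻²⁴ / 1.673 × 10⁻²⁷ = 3.25 × 10³ m/s = 3250 m/s.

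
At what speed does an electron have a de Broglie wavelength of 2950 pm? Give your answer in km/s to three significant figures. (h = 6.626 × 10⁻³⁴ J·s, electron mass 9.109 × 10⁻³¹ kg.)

v = 247 km/s

p = h/λ = 6.626 × 10⁻³⁴ / 2.950 × 10⁻⁹ = 2.246 × 10⁻²⁵ kg·m/s.
v = p/m = 2.246 × 10⁻²⁵ / 9.109 × 10⁻³¹ = 2.47 × 10⁵ m/s = 247 km/s.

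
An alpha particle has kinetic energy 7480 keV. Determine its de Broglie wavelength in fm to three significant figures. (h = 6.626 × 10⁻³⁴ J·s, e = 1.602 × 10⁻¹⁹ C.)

KE = 7480 keV = 1.198 × 10⁻¹² J.
p = √(2mKE) = √(2 × 6.645 × 10⁻²⁷ × 1.198 × 10⁻¹²) = 1.262 × 10⁻¹⁹ kg·m/s.
λ = h/p = 6.626 × 10⁻³⁴ / 1.262 × 10⁻¹⁹ = 5.25 × 10⁻¹⁵ m = 5.25 fm.

λ = 5.25 fm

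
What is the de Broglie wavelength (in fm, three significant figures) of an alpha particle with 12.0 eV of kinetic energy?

λ = 4150 fm

KE = 12.0 eV = 1.922 × 10⁻¹⁸ J.
p = √(2mKE) = √(2 × 6.645 × 10⁻²⁷ × 1.922 × 10⁻¹⁸) = 1.598 × 10⁻²² kg·m/s.
λ = h/p = 6.626 × 10⁻³⁴ / 1.598 × 10⁻²² = 4.15 × 10⁻¹² m = 4150 fm.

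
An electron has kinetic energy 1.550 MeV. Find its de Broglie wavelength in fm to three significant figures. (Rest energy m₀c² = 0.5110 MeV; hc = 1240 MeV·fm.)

λ = 621 fm

Total energy E = KE + m₀c² = 1.550 + 0.5110 = 2.0610 MeV.
(pc)² = E² − (m₀c²)² = (2.0610)² − (0.5110)² = 3.987 MeV², so pc = 1.997 MeV.
λ = hc/(pc) = 1240 MeV·fm / 1.997 MeV = 621 fm.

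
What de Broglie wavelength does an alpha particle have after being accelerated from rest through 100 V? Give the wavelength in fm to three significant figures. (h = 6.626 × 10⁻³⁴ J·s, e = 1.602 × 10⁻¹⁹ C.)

KE = 2eV = 2 × 1.602 × 10⁻¹⁹ × 100.0 = 3.204 × 10⁻¹⁷ J.
p = √(2mKE) = √(2 × 6.645 × 10⁻²⁷ × 3.204 × 10⁻¹⁷) = 6.525 × 10⁻²² kg·m/s.
λ = h/p = 6.626 × 10⁻³⁴ / 6.525 × 10⁻²² = 1.02 × 10⁻¹² m = 1020 fm.

λ = 1020 fm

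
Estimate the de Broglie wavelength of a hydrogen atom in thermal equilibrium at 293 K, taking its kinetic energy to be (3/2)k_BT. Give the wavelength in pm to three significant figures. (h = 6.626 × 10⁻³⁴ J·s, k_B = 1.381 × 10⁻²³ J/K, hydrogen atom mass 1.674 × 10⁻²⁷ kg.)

KE = (3/2)k_BT = 1.5 × 1.381 × 10⁻²³ × 293 = 6.069 × 10⁻²¹ J.
p = √(2mKE) = √(2 × 1.674 × 10⁻²⁷ × 6.069 × 10⁻²¹) = 4.508 × 10⁻²⁴ kg·m/s.
λ = h/p = 1.47 × 10⁻¹⁰ m = 147 pm.

λ = 147 pm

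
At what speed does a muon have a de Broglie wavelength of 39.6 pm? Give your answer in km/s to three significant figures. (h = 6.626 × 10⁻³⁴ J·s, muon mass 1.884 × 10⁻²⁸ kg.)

p = h/λ = 6.626 × 10⁻³⁴ / 3.960 × 10⁻¹¹ = 1.673 × 10⁻²³ kg·m/s.
v = p/m = 1.673 × 10⁻²³ / 1.884 × 10⁻²⁸ = 8.88 × 10⁴ m/s = 88.8 km/s.

v = 88.8 km/s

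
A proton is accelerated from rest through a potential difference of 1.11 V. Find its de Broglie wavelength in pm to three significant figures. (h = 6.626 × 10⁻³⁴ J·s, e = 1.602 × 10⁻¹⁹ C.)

λ = 27.2 pm

KE = eV = 1.602 × 10⁻¹⁹ × 1.110 = 1.778 × 10⁻¹⁹ J.
p = √(2mKE) = √(2 × 1.673 × 10⁻²⁷ × 1.778 × 10⁻¹⁹) = 2.439 × 10⁻²³ kg·m/s.
λ = h/p = 6.626 × 10⁻³⁴ / 2.439 × 10⁻²³ = 2.72 × 10⁻¹¹ m = 27.2 pm.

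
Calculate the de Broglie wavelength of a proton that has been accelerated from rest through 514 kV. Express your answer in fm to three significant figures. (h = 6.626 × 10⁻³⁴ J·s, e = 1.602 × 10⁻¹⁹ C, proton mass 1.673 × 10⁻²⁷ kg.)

λ = 39.9 fm

KE = eV = 1.602 × 10⁻¹⁹ × 5.140 × 10⁵ = 8.234 × 10⁻¹⁴ J.
p = √(2mKE) = √(2 × 1.673 × 10⁻²⁷ × 8.234 × 10⁻¹⁴) = 1.660 × 10⁻²⁰ kg·m/s.
λ = h/p = 6.626 × 10⁻³⁴ / 1.660 × 10⁻²⁰ = 3.99 × 10⁻¹⁴ m = 39.9 fm.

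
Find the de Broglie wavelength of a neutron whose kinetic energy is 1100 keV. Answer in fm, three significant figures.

λ = 27.3 fm

KE = 1100 keV = 1.762 × 10⁻¹³ J.
p = √(2mKE) = √(2 × 1.675 × 10⁻²⁷ × 1.762 × 10⁻¹³) = 2.430 × 10⁻²⁰ kg·m/s.
λ = h/p = 6.626 × 10⁻³⁴ / 2.430 × 10⁻²⁰ = 2.73 × 10⁻¹⁴ m = 27.3 fm.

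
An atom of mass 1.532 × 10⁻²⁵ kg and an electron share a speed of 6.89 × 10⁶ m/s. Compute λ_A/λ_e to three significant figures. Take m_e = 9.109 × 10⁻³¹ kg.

λ_A/λ_e = 5.95 × 10⁻⁶

At fixed v, p = mv so λ = h/(mv) ∝ 1/m.
λ_A/λ_e = m_e/m_A = 9.109 × 10⁻³¹/1.532 × 10⁻²⁵ = 5.95 × 10⁻⁶.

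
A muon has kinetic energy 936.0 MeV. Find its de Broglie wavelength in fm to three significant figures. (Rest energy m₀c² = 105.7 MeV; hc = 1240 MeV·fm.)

λ = 1.20 fm

Total energy E = KE + m₀c² = 936.0 + 105.7 = 1041.7 MeV.
(pc)² = E² − (m₀c²)² = (1041.7)² − (105.7)² = 1.074 × 10⁶ MeV², so pc = 1036 MeV.
λ = hc/(pc) = 1240 MeV·fm / 1036 MeV = 1.20 fm.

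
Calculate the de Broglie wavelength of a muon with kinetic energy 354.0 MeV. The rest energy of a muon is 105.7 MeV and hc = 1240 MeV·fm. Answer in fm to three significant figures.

λ = 2.77 fm

Total energy E = KE + m₀c² = 354.0 + 105.7 = 459.7 MeV.
(pc)² = E² − (m₀c²)² = (459.7)² − (105.7)² = 2.002 × 10⁵ MeV², so pc = 447.4 MeV.
λ = hc/(pc) = 1240 MeV·fm / 447.4 MeV = 2.77 fm.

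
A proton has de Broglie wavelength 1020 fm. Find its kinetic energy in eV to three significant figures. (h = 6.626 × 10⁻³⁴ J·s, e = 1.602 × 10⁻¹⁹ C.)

KE = 787 eV

p = h/λ = 6.626 × 10⁻³⁴ / 1.020 × 10⁻¹² = 6.496 × 10⁻²² kg·m/s.
KE = p²/(2m) = (6.496 × 10⁻²²)² / (2 × 1.673 × 10⁻²⁷) = 1.261 × 10⁻¹⁶ J = 787 eV.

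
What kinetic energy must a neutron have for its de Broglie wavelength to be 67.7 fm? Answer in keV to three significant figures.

KE = 178 keV

p = h/λ = 6.626 × 10⁻³⁴ / 6.770 × 10⁻¹⁴ = 9.787 × 10⁻²¹ kg·m/s.
KE = p²/(2m) = (9.787 × 10⁻²¹)² / (2 × 1.675 × 10⁻²⁷) = 2.859 × 10⁻¹⁴ J = 178 keV.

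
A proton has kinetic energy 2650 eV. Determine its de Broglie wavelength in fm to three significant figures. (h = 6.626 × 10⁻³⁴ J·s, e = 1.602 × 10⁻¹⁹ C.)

λ = 556 fm

KE = 2650 eV = 4.245 × 10⁻¹⁶ J.
p = √(2mKE) = √(2 × 1.673 × 10⁻²⁷ × 4.245 × 10⁻¹⁶) = 1.192 × 10⁻²¹ kg·m/s.
λ = h/p = 6.626 × 10⁻³⁴ / 1.192 × 10⁻²¹ = 5.56 × 10⁻¹³ m = 556 fm.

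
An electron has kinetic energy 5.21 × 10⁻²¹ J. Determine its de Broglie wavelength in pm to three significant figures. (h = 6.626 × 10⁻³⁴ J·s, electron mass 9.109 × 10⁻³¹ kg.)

p = √(2mKE) = √(2 × 9.109 × 10⁻³¹ × 5.210 × 10⁻²¹) = 9.742 × 10⁻²⁶ kg·m/s.
λ = h/p = 6.626 × 10⁻³⁴ / 9.742 × 10⁻²⁶ = 6.80 × 10⁻⁹ m = 6800 pm.

λ = 6800 pm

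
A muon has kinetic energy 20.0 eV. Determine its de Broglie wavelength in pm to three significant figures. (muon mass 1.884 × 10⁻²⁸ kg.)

λ = 19.1 pm

KE = 20.0 eV = 3.204 × 10⁻¹⁸ J.
p = √(2mKE) = √(2 × 1.884 × 10⁻²⁸ × 3.204 × 10⁻¹⁸) = 3.475 × 10⁻²³ kg·m/s.
λ = h/p = 6.626 × 10⁻³⁴ / 3.475 × 10⁻²³ = 1.91 × 10⁻¹¹ m = 19.1 pm.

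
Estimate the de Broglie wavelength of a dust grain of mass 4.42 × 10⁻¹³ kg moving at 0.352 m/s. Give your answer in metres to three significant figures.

p = mv = 4.42 × 10⁻¹³ × 0.352 = 1.556 × 10⁻¹³ kg·m/s.
λ = h/p = 6.626 × 10⁻³⁴ / 1.556 × 10⁻¹³ = 4.26 × 10⁻²¹ m.

λ = 4.26 × 10⁻²¹ m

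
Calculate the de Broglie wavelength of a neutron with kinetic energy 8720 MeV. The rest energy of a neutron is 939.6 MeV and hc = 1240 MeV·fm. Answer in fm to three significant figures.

λ = 0.129 fm

Total energy E = KE + m₀c² = 8720 + 939.6 = 9659.6 MeV.
(pc)² = E² − (m₀c²)² = (9659.6)² − (939.6)² = 9.243 × 10⁷ MeV², so pc = 9614 MeV.
λ = hc/(pc) = 1240 MeV·fm / 9614 MeV = 0.129 fm.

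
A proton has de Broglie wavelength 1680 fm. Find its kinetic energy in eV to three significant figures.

p = h/λ = 6.626 × 10⁻³⁴ / 1.680 × 10⁻¹² = 3.944 × 10⁻²² kg·m/s.
KE = p²/(2m) = (3.944 × 10⁻²²)² / (2 × 1.673 × 10⁻²⁷) = 4.649 × 10⁻¹⁷ J = 290 eV.

KE = 290 eV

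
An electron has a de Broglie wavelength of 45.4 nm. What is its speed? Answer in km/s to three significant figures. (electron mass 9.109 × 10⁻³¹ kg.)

v = 16.0 km/s

p = h/λ = 6.626 × 10⁻³⁴ / 4.540 × 10⁻⁸ = 1.459 × 10⁻²⁶ kg·m/s.
v = p/m = 1.459 × 10⁻²⁶ / 9.109 × 10⁻³¹ = 1.60 × 10⁴ m/s = 16.0 km/s.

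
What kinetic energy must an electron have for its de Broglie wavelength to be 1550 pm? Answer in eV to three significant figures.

KE = 0.626 eV

p = h/λ = 6.626 × 10⁻³⁴ / 1.550 × 10⁻⁹ = 4.275 × 10⁻²⁵ kg·m/s.
KE = p²/(2m) = (4.275 × 10⁻²⁵)² / (2 × 9.109 × 10⁻³¹) = 1.003 × 10⁻¹⁹ J = 0.626 eV.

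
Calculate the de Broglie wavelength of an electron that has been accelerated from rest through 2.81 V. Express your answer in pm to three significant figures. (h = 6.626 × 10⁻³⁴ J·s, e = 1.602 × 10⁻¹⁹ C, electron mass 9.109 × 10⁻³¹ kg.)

λ = 732 pm

KE = eV = 1.602 × 10⁻¹⁹ × 2.810 = 4.502 × 10⁻¹⁹ J.
p = √(2mKE) = √(2 × 9.109 × 10⁻³¹ × 4.502 × 10⁻¹⁹) = 9.056 × 10⁻²⁵ kg·m/s.
λ = h/p = 6.626 × 10⁻³⁴ / 9.056 × 10⁻²⁵ = 7.32 × 10⁻¹⁰ m = 732 pm.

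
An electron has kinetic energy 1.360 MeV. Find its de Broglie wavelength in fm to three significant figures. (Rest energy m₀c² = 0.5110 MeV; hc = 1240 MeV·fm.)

λ = 689 fm

Total energy E = KE + m₀c² = 1.360 + 0.5110 = 1.8710 MeV.
(pc)² = E² − (m₀c²)² = (1.8710)² − (0.5110)² = 3.240 MeV², so pc = 1.800 MeV.
λ = hc/(pc) = 1240 MeV·fm / 1.800 MeV = 689 fm.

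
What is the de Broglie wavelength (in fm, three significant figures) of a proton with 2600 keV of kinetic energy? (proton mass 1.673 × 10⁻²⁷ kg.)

λ = 17.7 fm

KE = 2600 keV = 4.165 × 10⁻¹³ J.
p = √(2mKE) = √(2 × 1.673 × 10⁻²⁷ × 4.165 × 10⁻¹³) = 3.733 × 10⁻²⁰ kg·m/s.
λ = h/p = 6.626 × 10⁻³⁴ / 3.733 × 10⁻²⁰ = 1.77 × 10⁻¹⁴ m = 17.7 fm.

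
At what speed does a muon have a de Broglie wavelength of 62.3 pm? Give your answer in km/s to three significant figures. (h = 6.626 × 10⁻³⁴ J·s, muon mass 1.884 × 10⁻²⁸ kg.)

v = 56.5 km/s

p = h/λ = 6.626 × 10⁻³⁴ / 6.230 × 10⁻¹¹ = 1.064 × 10⁻²³ kg·m/s.
v = p/m = 1.064 × 10⁻²³ / 1.884 × 10⁻²⁸ = 5.65 × 10⁴ m/s = 56.5 km/s.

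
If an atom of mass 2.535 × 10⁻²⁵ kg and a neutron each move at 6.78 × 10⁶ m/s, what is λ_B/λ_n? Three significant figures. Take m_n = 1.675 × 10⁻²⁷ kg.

λ_B/λ_n = 6.61 × 10⁻³

At fixed v, p = mv so λ = h/(mv) ∝ 1/m.
λ_B/λ_n = m_n/m_B = 1.675 × 10⁻²⁷/2.535 × 10⁻²⁵ = 6.61 × 10⁻³.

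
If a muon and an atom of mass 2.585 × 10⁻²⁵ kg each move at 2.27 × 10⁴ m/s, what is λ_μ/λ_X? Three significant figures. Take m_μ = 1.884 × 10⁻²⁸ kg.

At fixed v, p = mv so λ = h/(mv) ∝ 1/m.
λ_μ/λ_X = m_X/m_μ = 2.585 × 10⁻²⁵/1.884 × 10⁻²⁸ = 1370.

λ_μ/λ_X = 1370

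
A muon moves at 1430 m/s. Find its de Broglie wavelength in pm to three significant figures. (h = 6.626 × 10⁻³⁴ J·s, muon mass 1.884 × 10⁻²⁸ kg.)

p = mv = 1.884 × 10⁻²⁸ × 1430 = 2.694 × 10⁻²⁵ kg·m/s.
λ = h/p = 6.626 × 10⁻³⁴ / 2.694 × 10⁻²⁵ = 2.46 × 10⁻⁹ m = 2460 pm.

λ = 2460 pm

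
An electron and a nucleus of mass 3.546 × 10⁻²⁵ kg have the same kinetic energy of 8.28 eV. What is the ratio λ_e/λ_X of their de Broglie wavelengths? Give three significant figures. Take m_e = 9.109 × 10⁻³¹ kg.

At fixed KE, p = √(2mKE) so λ = h/p ∝ 1/√m.
λ_e/λ_X = √(m_X/m_e) = √(3.546 × 10⁻²⁵/9.109 × 10⁻³¹) = √(3.893 × 10⁵) = 624.

λ_e/λ_X = 624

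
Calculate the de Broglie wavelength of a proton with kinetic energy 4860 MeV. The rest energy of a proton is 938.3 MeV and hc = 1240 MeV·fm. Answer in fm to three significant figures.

Total energy E = KE + m₀c² = 4860 + 938.3 = 5798.3 MeV.
(pc)² = E² − (m₀c²)² = (5798.3)² − (938.3)² = 3.274 × 10⁷ MeV², so pc = 5722 MeV.
λ = hc/(pc) = 1240 MeV·fm / 5722 MeV = 0.217 fm.

λ = 0.217 fm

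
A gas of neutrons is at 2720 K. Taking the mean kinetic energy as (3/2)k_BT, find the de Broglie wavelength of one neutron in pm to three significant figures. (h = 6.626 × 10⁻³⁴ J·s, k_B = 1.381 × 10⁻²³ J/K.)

λ = 48.2 pm

KE = (3/2)k_BT = 1.5 × 1.381 × 10⁻²³ × 2720 = 5.634 × 10⁻²⁰ J.
p = √(2mKE) = √(2 × 1.675 × 10⁻²⁷ × 5.634 × 10⁻²⁰) = 1.374 × 10⁻²³ kg·m/s.
λ = h/p = 4.82 × 10⁻¹¹ m = 48.2 pm.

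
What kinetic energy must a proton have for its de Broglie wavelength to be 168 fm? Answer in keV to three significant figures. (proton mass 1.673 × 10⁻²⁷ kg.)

p = h/λ = 6.626 × 10⁻³⁴ / 1.680 × 10⁻¹³ = 3.944 × 10⁻²¹ kg·m/s.
KE = p²/(2m) = (3.944 × 10⁻²¹)² / (2 × 1.673 × 10⁻²⁷) = 4.649 × 10⁻¹⁵ J = 29.0 keV.

KE = 29.0 keV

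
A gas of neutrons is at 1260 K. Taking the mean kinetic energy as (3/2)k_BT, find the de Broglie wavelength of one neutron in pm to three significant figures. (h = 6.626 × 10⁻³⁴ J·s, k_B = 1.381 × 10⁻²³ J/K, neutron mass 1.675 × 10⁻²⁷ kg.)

λ = 70.9 pm

KE = (3/2)k_BT = 1.5 × 1.381 × 10⁻²³ × 1260 = 2.610 × 10⁻²⁰ J.
p = √(2mKE) = √(2 × 1.675 × 10⁻²⁷ × 2.610 × 10⁻²⁰) = 9.351 × 10⁻²⁴ kg·m/s.
λ = h/p = 7.09 × 10⁻¹¹ m = 70.9 pm.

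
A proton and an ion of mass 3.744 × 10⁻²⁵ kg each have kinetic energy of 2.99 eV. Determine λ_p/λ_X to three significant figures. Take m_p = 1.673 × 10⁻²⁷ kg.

λ_p/λ_X = 15.0

At fixed KE, p = √(2mKE) so λ = h/p ∝ 1/√m.
λ_p/λ_X = √(m_X/m_p) = √(3.744 × 10⁻²⁵/1.673 × 10⁻²⁷) = √(223.8) = 15.0.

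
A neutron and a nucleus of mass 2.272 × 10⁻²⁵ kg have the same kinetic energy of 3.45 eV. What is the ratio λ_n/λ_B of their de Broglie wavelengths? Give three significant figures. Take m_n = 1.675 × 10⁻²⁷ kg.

At fixed KE, p = √(2mKE) so λ = h/p ∝ 1/√m.
λ_n/λ_B = √(m_B/m_n) = √(2.272 × 10⁻²⁵/1.675 × 10⁻²⁷) = √(135.6) = 11.6.

λ_n/λ_B = 11.6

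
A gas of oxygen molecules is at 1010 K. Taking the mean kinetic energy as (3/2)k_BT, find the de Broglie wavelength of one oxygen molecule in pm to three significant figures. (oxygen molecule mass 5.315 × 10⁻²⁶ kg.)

KE = (3/2)k_BT = 1.5 × 1.381 × 10⁻²³ × 1010 = 2.092 × 10⁻²⁰ J.
p = √(2mKE) = √(2 × 5.315 × 10⁻²⁶ × 2.092 × 10⁻²⁰) = 4.716 × 10⁻²³ kg·m/s.
λ = h/p = 1.41 × 10⁻¹¹ m = 14.1 pm.

λ = 14.1 pm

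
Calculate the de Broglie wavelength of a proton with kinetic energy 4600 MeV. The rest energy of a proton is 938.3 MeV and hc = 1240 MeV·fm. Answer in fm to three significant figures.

Total energy E = KE + m₀c² = 4600 + 938.3 = 5538.3 MeV.
(pc)² = E² − (m₀c²)² = (5538.3)² − (938.3)² = 2.979 × 10⁷ MeV², so pc = 5458 MeV.
λ = hc/(pc) = 1240 MeV·fm / 5458 MeV = 0.227 fm.

λ = 0.227 fm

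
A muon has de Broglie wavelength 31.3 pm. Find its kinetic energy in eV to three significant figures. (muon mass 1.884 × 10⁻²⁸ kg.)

p = h/λ = 6.626 × 10⁻³⁴ / 3.130 × 10⁻¹¹ = 2.117 × 10⁻²³ kg·m/s.
KE = p²/(2m) = (2.117 × 10⁻²³)² / (2 × 1.884 × 10⁻²⁸) = 1.189 × 10⁻¹⁸ J = 7.42 eV.

KE = 7.42 eV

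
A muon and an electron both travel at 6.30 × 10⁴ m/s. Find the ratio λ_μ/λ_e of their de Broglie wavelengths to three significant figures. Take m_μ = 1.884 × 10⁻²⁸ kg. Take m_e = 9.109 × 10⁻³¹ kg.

λ_μ/λ_e = 4.83 × 10⁻³

At fixed v, p = mv so λ = h/(mv) ∝ 1/m.
λ_μ/λ_e = m_e/m_μ = 9.109 × 10⁻³¹/1.884 × 10⁻²⁸ = 4.83 × 10⁻³.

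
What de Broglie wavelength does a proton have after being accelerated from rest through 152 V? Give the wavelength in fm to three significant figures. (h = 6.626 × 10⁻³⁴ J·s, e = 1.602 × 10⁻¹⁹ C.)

KE = eV = 1.602 × 10⁻¹⁹ × 152.0 = 2.435 × 10⁻¹⁷ J.
p = √(2mKE) = √(2 × 1.673 × 10⁻²⁷ × 2.435 × 10⁻¹⁷) = 2.854 × 10⁻²² kg·m/s.
λ = h/p = 6.626 × 10⁻³⁴ / 2.854 × 10⁻²² = 2.32 × 10⁻¹² m = 2320 fm.

λ = 2320 fm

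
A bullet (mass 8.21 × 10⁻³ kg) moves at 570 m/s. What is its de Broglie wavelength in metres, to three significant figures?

λ = 1.42 × 10⁻³⁴ m

p = mv = 8.21 × 10⁻³ × 570 = 4.680 kg·m/s.
λ = h/p = 6.626 × 10⁻³⁴ / 4.680 = 1.42 × 10⁻³⁴ m.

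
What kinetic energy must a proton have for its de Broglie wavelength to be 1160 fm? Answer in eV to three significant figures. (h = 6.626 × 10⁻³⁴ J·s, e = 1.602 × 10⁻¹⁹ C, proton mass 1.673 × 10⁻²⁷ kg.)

KE = 609 eV

p = h/λ = 6.626 × 10⁻³⁴ / 1.160 × 10⁻¹² = 5.712 × 10⁻²² kg·m/s.
KE = p²/(2m) = (5.712 × 10⁻²²)² / (2 × 1.673 × 10⁻²⁷) = 9.751 × 10⁻¹⁷ J = 609 eV.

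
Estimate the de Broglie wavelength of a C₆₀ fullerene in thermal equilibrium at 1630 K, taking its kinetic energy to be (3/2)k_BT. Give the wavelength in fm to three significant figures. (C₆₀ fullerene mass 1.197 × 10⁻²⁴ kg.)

KE = (3/2)k_BT = 1.5 × 1.381 × 10⁻²³ × 1630 = 3.377 × 10⁻²⁰ J.
p = √(2mKE) = √(2 × 1.197 × 10⁻²⁴ × 3.377 × 10⁻²⁰) = 2.843 × 10⁻²² kg·m/s.
λ = h/p = 2.33 × 10⁻¹² m = 2330 fm.

λ = 2330 fm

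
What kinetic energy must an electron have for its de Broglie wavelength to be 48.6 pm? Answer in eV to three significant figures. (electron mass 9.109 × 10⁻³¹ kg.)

p = h/λ = 6.626 × 10⁻³⁴ / 4.860 × 10⁻¹¹ = 1.363 × 10⁻²³ kg·m/s.
KE = p²/(2m) = (1.363 × 10⁻²³)² / (2 × 9.109 × 10⁻³¹) = 1.020 × 10⁻¹⁶ J = 637 eV.

KE = 637 eV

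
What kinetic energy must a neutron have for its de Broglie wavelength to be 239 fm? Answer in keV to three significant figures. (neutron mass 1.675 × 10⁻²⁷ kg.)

p = h/λ = 6.626 × 10⁻³⁴ / 2.390 × 10⁻¹³ = 2.772 × 10⁻²¹ kg·m/s.
KE = p²/(2m) = (2.772 × 10⁻²¹)² / (2 × 1.675 × 10⁻²⁷) = 2.294 × 10⁻¹⁵ J = 14.3 keV.

KE = 14.3 keV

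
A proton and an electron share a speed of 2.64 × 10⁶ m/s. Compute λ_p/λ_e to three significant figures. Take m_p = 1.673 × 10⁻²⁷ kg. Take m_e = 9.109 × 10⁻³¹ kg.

At fixed v, p = mv so λ = h/(mv) ∝ 1/m.
λ_p/λ_e = m_e/m_p = 9.109 × 10⁻³¹/1.673 × 10⁻²⁷ = 5.44 × 10⁻⁴.

λ_p/λ_e = 5.44 × 10⁻⁴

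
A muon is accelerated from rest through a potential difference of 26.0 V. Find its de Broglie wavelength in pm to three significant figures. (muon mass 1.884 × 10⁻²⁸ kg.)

KE = eV = 1.602 × 10⁻¹⁹ × 26.00 = 4.165 × 10⁻¹⁸ J.
p = √(2mKE) = √(2 × 1.884 × 10⁻²⁸ × 4.165 × 10⁻¹⁸) = 3.962 × 10⁻²³ kg·m/s.
λ = h/p = 6.626 × 10⁻³⁴ / 3.962 × 10⁻²³ = 1.67 × 10⁻¹¹ m = 16.7 pm.

λ = 16.7 pm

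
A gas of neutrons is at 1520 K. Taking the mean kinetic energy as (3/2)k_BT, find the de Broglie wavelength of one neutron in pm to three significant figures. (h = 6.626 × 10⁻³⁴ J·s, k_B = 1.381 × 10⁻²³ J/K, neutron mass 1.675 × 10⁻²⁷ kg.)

λ = 64.5 pm

KE = (3/2)k_BT = 1.5 × 1.381 × 10⁻²³ × 1520 = 3.149 × 10⁻²⁰ J.
p = √(2mKE) = √(2 × 1.675 × 10⁻²⁷ × 3.149 × 10⁻²⁰) = 1.027 × 10⁻²³ kg·m/s.
λ = h/p = 6.45 × 10⁻¹¹ m = 64.5 pm.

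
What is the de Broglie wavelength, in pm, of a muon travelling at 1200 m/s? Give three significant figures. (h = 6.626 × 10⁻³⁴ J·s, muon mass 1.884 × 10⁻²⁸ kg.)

p = mv = 1.884 × 10⁻²⁸ × 1200 = 2.261 × 10⁻²⁵ kg·m/s.
λ = h/p = 6.626 × 10⁻³⁴ / 2.261 × 10⁻²⁵ = 2.93 × 10⁻⁹ m = 2930 pm.

λ = 2930 pm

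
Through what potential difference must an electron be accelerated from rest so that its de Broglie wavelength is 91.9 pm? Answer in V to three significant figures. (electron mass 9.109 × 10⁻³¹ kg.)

p = h/λ = 6.626 × 10⁻³⁴ / 9.190 × 10⁻¹¹ = 7.210 × 10⁻²⁴ kg·m/s.
KE = p²/(2m) = 2.853 × 10⁻¹⁷ J.
V = KE/e = 2.853 × 10⁻¹⁷ / (1.602 × 10⁻¹⁹) = 178 V.

V = 178 V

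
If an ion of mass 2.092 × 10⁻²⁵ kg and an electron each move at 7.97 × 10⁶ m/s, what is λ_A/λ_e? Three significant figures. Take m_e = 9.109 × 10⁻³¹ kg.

At fixed v, p = mv so λ = h/(mv) ∝ 1/m.
λ_A/λ_e = m_e/m_A = 9.109 × 10⁻³¹/2.092 × 10⁻²⁵ = 4.35 × 10⁻⁶.

λ_A/λ_e = 4.35 × 10⁻⁶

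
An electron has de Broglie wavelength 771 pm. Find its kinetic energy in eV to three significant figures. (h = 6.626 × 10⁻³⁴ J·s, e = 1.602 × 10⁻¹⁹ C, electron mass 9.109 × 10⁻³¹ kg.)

p = h/λ = 6.626 × 10⁻³⁴ / 7.710 × 10⁻¹⁰ = 8.594 × 10⁻²⁵ kg·m/s.
KE = p²/(2m) = (8.594 × 10⁻²⁵)² / (2 × 9.109 × 10⁻³¹) = 4.054 × 10⁻¹⁹ J = 2.53 eV.

KE = 2.53 eV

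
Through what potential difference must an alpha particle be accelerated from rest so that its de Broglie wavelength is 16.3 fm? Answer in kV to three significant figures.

V = 388 kV

p = h/λ = 6.626 × 10⁻³⁴ / 1.630 × 10⁻¹⁴ = 4.065 × 10⁻²⁰ kg·m/s.
KE = p²/(2m) = 1.243 × 10⁻¹³ J.
V = KE/2e = 1.243 × 10⁻¹³ / (2 × 1.602 × 10⁻¹⁹) = 388 kV.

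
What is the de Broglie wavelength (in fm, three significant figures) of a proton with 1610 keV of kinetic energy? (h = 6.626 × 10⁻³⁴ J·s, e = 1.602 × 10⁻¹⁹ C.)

KE = 1610 keV = 2.579 × 10⁻¹³ J.
p = √(2mKE) = √(2 × 1.673 × 10⁻²⁷ × 2.579 × 10⁻¹³) = 2.938 × 10⁻²⁰ kg·m/s.
λ = h/p = 6.626 × 10⁻³⁴ / 2.938 × 10⁻²⁰ = 2.26 × 10⁻¹⁴ m = 22.6 fm.

λ = 22.6 fm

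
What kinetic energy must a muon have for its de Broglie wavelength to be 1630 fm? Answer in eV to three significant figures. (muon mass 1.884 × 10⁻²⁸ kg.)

p = h/λ = 6.626 × 10⁻³⁴ / 1.630 × 10⁻¹² = 4.065 × 10⁻²² kg·m/s.
KE = p²/(2m) = (4.065 × 10⁻²²)² / (2 × 1.884 × 10⁻²⁸) = 4.385 × 10⁻¹⁶ J = 2740 eV.

KE = 2740 eV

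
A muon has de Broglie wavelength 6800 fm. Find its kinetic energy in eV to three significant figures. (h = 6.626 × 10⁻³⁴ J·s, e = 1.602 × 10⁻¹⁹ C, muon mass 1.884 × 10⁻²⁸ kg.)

p = h/λ = 6.626 × 10⁻³⁴ / 6.800 × 10⁻¹² = 9.744 × 10⁻²³ kg·m/s.
KE = p²/(2m) = (9.744 × 10⁻²³)² / (2 × 1.884 × 10⁻²⁸) = 2.520 × 10⁻¹⁷ J = 157 eV.

KE = 157 eV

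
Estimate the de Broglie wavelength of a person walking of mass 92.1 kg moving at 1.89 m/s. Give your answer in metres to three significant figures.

p = mv = 92.1 × 1.89 = 1.741 × 10² kg·m/s.
λ = h/p = 6.626 × 10⁻³⁴ / 1.741 × 10² = 3.81 × 10⁻³⁶ m.

λ = 3.81 × 10⁻³⁶ m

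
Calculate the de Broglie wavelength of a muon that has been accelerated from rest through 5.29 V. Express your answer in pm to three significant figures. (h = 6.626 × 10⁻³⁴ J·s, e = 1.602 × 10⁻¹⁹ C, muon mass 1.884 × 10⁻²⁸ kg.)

KE = eV = 1.602 × 10⁻¹⁹ × 5.290 = 8.475 × 10⁻¹⁹ J.
p = √(2mKE) = √(2 × 1.884 × 10⁻²⁸ × 8.475 × 10⁻¹⁹) = 1.787 × 10⁻²³ kg·m/s.
λ = h/p = 6.626 × 10⁻³⁴ / 1.787 × 10⁻²³ = 3.71 × 10⁻¹¹ m = 37.1 pm.

λ = 37.1 pm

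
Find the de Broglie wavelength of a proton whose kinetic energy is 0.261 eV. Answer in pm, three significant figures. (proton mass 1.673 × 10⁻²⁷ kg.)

KE = 0.261 eV = 4.181 × 10⁻²⁰ J.
p = √(2mKE) = √(2 × 1.673 × 10⁻²⁷ × 4.181 × 10⁻²⁰) = 1.183 × 10⁻²³ kg·m/s.
λ = h/p = 6.626 × 10⁻³⁴ / 1.183 × 10⁻²³ = 5.60 × 10⁻¹¹ m = 56.0 pm.

λ = 56.0 pm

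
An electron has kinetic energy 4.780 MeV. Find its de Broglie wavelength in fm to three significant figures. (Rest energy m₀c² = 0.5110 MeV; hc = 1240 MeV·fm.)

λ = 235 fm

Total energy E = KE + m₀c² = 4.780 + 0.5110 = 5.2910 MeV.
(pc)² = E² − (m₀c²)² = (5.2910)² − (0.5110)² = 27.73 MeV², so pc = 5.266 MeV.
λ = hc/(pc) = 1240 MeV·fm / 5.266 MeV = 235 fm.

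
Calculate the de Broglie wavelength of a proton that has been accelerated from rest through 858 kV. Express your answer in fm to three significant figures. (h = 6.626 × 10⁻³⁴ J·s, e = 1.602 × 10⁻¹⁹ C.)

λ = 30.9 fm

KE = eV = 1.602 × 10⁻¹⁹ × 8.580 × 10⁵ = 1.375 × 10⁻¹³ J.
p = √(2mKE) = √(2 × 1.673 × 10⁻²⁷ × 1.375 × 10⁻¹³) = 2.145 × 10⁻²⁰ kg·m/s.
λ = h/p = 6.626 × 10⁻³⁴ / 2.145 × 10⁻²⁰ = 3.09 × 10⁻¹⁴ m = 30.9 fm.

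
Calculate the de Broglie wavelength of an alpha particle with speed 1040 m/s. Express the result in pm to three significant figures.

λ = 95.9 pm

p = mv = 6.645 × 10⁻²⁷ × 1040 = 6.911 × 10⁻²⁴ kg·m/s.
λ = h/p = 6.626 × 10⁻³⁴ / 6.911 × 10⁻²⁴ = 9.59 × 10⁻¹¹ m = 95.9 pm.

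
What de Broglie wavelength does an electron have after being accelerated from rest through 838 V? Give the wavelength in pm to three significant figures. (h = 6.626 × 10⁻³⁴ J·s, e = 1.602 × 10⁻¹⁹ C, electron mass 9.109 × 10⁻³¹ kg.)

KE = eV = 1.602 × 10⁻¹⁹ × 838.0 = 1.342 × 10⁻¹⁶ J.
p = √(2mKE) = √(2 × 9.109 × 10⁻³¹ × 1.342 × 10⁻¹⁶) = 1.564 × 10⁻²³ kg·m/s.
λ = h/p = 6.626 × 10⁻³⁴ / 1.564 × 10⁻²³ = 4.24 × 10⁻¹¹ m = 42.4 pm.

λ = 42.4 pm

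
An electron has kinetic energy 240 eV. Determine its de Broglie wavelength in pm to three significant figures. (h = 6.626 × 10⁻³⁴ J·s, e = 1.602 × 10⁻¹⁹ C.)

λ = 79.2 pm

KE = 240 eV = 3.845 × 10⁻¹⁷ J.
p = √(2mKE) = √(2 × 9.109 × 10⁻³¹ × 3.845 × 10⁻¹⁷) = 8.369 × 10⁻²⁴ kg·m/s.
λ = h/p = 6.626 × 10⁻³⁴ / 8.369 × 10⁻²⁴ = 7.92 × 10⁻¹¹ m = 79.2 pm.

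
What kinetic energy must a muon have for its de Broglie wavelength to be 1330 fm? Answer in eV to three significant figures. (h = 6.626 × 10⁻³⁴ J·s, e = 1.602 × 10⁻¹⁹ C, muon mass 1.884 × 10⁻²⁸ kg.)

p = h/λ = 6.626 × 10⁻³⁴ / 1.330 × 10⁻¹² = 4.982 × 10⁻²² kg·m/s.
KE = p²/(2m) = (4.982 × 10⁻²²)² / (2 × 1.884 × 10⁻²⁸) = 6.587 × 10⁻¹⁶ J = 4110 eV.

KE = 4110 eV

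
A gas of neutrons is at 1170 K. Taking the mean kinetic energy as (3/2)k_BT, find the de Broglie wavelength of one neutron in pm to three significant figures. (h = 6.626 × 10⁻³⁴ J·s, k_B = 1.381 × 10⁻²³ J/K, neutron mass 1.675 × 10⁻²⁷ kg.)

λ = 73.5 pm

KE = (3/2)k_BT = 1.5 × 1.381 × 10⁻²³ × 1170 = 2.424 × 10⁻²⁰ J.
p = √(2mKE) = √(2 × 1.675 × 10⁻²⁷ × 2.424 × 10⁻²⁰) = 9.011 × 10⁻²⁴ kg·m/s.
λ = h/p = 7.35 × 10⁻¹¹ m = 73.5 pm.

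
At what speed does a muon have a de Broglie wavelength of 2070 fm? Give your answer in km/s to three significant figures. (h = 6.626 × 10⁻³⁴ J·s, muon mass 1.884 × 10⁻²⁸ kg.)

v = 1700 km/s

p = h/λ = 6.626 × 10⁻³⁴ / 2.070 × 10⁻¹² = 3.201 × 10⁻²² kg·m/s.
v = p/m = 3.201 × 10⁻²² / 1.884 × 10⁻²⁸ = 1.70 × 10⁶ m/s = 1700 km/s.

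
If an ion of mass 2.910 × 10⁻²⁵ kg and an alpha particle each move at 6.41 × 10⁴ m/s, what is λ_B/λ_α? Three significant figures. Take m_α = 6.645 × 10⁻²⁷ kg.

At fixed v, p = mv so λ = h/(mv) ∝ 1/m.
λ_B/λ_α = m_α/m_B = 6.645 × 10⁻²⁷/2.910 × 10⁻²⁵ = 0.0228.

λ_B/λ_α = 0.0228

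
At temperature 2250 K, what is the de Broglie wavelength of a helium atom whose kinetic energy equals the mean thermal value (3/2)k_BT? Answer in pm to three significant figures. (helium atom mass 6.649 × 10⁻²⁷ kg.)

KE = (3/2)k_BT = 1.5 × 1.381 × 10⁻²³ × 2250 = 4.661 × 10⁻²⁰ J.
p = √(2mKE) = √(2 × 6.649 × 10⁻²⁷ × 4.661 × 10⁻²⁰) = 2.490 × 10⁻²³ kg·m/s.
λ = h/p = 2.66 × 10⁻¹¹ m = 26.6 pm.

λ = 26.6 pm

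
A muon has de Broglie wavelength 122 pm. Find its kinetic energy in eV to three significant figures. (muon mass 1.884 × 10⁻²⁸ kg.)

p = h/λ = 6.626 × 10⁻³⁴ / 1.220 × 10⁻¹⁰ = 5.431 × 10⁻²⁴ kg·m/s.
KE = p²/(2m) = (5.431 × 10⁻²⁴)² / (2 × 1.884 × 10⁻²⁸) = 7.828 × 10⁻²⁰ J = 0.489 eV.

KE = 0.489 eV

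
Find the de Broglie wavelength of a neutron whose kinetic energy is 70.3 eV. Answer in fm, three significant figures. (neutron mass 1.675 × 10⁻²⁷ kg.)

KE = 70.3 eV = 1.126 × 10⁻¹⁷ J.
p = √(2mKE) = √(2 × 1.675 × 10⁻²⁷ × 1.126 × 10⁻¹⁷) = 1.942 × 10⁻²² kg·m/s.
λ = h/p = 6.626 × 10⁻³⁴ / 1.942 × 10⁻²² = 3.41 × 10⁻¹² m = 3410 fm.

λ = 3410 fm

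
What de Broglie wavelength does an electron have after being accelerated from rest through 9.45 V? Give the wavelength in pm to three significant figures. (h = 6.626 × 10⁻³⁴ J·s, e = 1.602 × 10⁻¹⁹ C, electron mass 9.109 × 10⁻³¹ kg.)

λ = 399 pm

KE = eV = 1.602 × 10⁻¹⁹ × 9.450 = 1.514 × 10⁻¹⁸ J.
p = √(2mKE) = √(2 × 9.109 × 10⁻³¹ × 1.514 × 10⁻¹⁸) = 1.661 × 10⁻²⁴ kg·m/s.
λ = h/p = 6.626 × 10⁻³⁴ / 1.661 × 10⁻²⁴ = 3.99 × 10⁻¹⁰ m = 399 pm.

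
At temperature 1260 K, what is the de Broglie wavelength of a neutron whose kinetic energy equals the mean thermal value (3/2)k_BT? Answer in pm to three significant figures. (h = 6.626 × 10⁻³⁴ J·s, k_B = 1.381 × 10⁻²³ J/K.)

λ = 70.9 pm

KE = (3/2)k_BT = 1.5 × 1.381 × 10⁻²³ × 1260 = 2.610 × 10⁻²⁰ J.
p = √(2mKE) = √(2 × 1.675 × 10⁻²⁷ × 2.610 × 10⁻²⁰) = 9.351 × 10⁻²⁴ kg·m/s.
λ = h/p = 7.09 × 10⁻¹¹ m = 70.9 pm.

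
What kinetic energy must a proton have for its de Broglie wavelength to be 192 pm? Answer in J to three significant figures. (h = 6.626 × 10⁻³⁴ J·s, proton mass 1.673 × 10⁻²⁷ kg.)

p = h/λ = 6.626 × 10⁻³⁴ / 1.920 × 10⁻¹⁰ = 3.451 × 10⁻²⁴ kg·m/s.
KE = p²/(2m) = (3.451 × 10⁻²⁴)² / (2 × 1.673 × 10⁻²⁷) = 3.559 × 10⁻²¹ J = 3.56 × 10⁻²¹ J.

KE = 3.56 × 10⁻²¹ J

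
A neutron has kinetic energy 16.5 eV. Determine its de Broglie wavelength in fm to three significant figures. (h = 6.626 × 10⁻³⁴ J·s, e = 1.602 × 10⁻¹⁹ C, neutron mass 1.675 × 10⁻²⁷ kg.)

λ = 7040 fm

KE = 16.5 eV = 2.643 × 10⁻¹⁸ J.
p = √(2mKE) = √(2 × 1.675 × 10⁻²⁷ × 2.643 × 10⁻¹⁸) = 9.410 × 10⁻²³ kg·m/s.
λ = h/p = 6.626 × 10⁻³⁴ / 9.410 × 10⁻²³ = 7.04 × 10⁻¹² m = 7040 fm.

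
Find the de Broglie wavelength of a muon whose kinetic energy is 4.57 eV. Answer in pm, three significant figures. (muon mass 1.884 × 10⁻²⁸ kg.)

λ = 39.9 pm

KE = 4.57 eV = 7.321 × 10⁻¹⁹ J.
p = √(2mKE) = √(2 × 1.884 × 10⁻²⁸ × 7.321 × 10⁻¹⁹) = 1.661 × 10⁻²³ kg·m/s.
λ = h/p = 6.626 × 10⁻³⁴ / 1.661 × 10⁻²³ = 3.99 × 10⁻¹¹ m = 39.9 pm.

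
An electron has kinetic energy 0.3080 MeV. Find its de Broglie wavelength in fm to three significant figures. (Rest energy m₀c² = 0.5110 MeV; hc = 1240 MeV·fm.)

Total energy E = KE + m₀c² = 0.3080 + 0.5110 = 0.8190 MeV.
(pc)² = E² − (m₀c²)² = (0.8190)² − (0.5110)² = 0.4096 MeV², so pc = 0.6400 MeV.
λ = hc/(pc) = 1240 MeV·fm / 0.6400 MeV = 1940 fm.

λ = 1940 fm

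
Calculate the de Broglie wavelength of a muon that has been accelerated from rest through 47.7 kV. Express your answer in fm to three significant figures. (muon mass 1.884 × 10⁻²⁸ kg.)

KE = eV = 1.602 × 10⁻¹⁹ × 4.770 × 10⁴ = 7.642 × 10⁻¹⁵ J.
p = √(2mKE) = √(2 × 1.884 × 10⁻²⁸ × 7.642 × 10⁻¹⁵) = 1.697 × 10⁻²¹ kg·m/s.
λ = h/p = 6.626 × 10⁻³⁴ / 1.697 × 10⁻²¹ = 3.90 × 10⁻¹³ m = 390 fm.

λ = 390 fm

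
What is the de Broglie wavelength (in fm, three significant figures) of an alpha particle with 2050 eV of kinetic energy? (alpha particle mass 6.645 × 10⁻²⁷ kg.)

λ = 317 fm

KE = 2050 eV = 3.284 × 10⁻¹⁶ J.
p = √(2mKE) = √(2 × 6.645 × 10⁻²⁷ × 3.284 × 10⁻¹⁶) = 2.089 × 10⁻²¹ kg·m/s.
λ = h/p = 6.626 × 10⁻³⁴ / 2.089 × 10⁻²¹ = 3.17 × 10⁻¹³ m = 317 fm.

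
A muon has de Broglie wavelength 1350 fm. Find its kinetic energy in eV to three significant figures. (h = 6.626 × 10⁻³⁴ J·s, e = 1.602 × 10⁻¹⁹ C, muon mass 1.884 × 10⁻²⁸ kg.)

p = h/λ = 6.626 × 10⁻³⁴ / 1.350 × 10⁻¹² = 4.908 × 10⁻²² kg·m/s.
KE = p²/(2m) = (4.908 × 10⁻²²)² / (2 × 1.884 × 10⁻²⁸) = 6.393 × 10⁻¹⁶ J = 3990 eV.

KE = 3990 eV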